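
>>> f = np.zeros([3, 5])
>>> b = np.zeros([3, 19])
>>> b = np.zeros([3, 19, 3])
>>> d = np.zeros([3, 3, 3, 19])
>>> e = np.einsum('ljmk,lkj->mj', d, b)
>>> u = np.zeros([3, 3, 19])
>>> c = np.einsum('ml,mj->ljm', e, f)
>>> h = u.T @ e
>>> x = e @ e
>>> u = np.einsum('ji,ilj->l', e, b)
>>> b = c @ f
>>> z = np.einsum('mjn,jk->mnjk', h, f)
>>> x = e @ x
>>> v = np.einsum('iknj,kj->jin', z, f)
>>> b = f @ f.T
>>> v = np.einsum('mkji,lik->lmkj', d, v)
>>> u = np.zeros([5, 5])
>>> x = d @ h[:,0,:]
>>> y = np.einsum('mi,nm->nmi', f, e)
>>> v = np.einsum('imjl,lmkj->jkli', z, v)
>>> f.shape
(3, 5)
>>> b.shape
(3, 3)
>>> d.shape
(3, 3, 3, 19)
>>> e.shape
(3, 3)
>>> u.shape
(5, 5)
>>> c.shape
(3, 5, 3)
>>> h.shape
(19, 3, 3)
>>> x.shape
(3, 3, 3, 3)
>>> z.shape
(19, 3, 3, 5)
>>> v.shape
(3, 3, 5, 19)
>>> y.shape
(3, 3, 5)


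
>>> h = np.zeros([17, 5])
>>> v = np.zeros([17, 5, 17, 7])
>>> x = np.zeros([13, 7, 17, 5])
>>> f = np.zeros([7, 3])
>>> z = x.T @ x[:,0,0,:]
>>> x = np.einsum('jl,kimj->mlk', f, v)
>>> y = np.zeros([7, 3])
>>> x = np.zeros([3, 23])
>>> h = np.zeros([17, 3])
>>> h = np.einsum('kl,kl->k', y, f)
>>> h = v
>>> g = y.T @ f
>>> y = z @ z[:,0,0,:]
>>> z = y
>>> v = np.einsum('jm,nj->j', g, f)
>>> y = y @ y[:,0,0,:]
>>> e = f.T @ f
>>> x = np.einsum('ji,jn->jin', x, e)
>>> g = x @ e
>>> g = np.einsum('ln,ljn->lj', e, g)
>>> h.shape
(17, 5, 17, 7)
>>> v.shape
(3,)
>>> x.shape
(3, 23, 3)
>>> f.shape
(7, 3)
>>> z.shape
(5, 17, 7, 5)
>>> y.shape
(5, 17, 7, 5)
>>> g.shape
(3, 23)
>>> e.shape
(3, 3)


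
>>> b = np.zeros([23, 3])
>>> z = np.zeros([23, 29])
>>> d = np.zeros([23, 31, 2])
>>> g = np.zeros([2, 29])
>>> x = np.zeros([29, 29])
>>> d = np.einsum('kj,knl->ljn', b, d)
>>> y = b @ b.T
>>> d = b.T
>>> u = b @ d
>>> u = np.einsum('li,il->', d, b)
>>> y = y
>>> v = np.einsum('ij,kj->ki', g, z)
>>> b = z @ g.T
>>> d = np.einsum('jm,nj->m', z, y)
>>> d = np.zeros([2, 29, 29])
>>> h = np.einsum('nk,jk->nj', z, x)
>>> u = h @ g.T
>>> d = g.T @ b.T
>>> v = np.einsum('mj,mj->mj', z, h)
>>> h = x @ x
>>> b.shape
(23, 2)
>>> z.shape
(23, 29)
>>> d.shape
(29, 23)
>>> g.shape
(2, 29)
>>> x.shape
(29, 29)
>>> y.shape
(23, 23)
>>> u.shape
(23, 2)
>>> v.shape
(23, 29)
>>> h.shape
(29, 29)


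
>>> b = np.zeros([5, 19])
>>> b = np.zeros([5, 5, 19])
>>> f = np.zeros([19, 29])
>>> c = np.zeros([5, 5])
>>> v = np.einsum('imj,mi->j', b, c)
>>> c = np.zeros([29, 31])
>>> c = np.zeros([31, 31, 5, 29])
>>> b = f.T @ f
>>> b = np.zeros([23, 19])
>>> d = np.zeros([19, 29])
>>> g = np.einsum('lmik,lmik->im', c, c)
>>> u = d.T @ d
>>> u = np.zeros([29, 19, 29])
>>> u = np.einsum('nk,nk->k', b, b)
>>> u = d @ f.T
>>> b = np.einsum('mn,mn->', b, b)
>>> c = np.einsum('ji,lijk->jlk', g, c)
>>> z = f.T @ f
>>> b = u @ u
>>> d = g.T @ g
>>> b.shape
(19, 19)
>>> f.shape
(19, 29)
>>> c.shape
(5, 31, 29)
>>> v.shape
(19,)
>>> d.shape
(31, 31)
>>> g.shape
(5, 31)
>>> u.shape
(19, 19)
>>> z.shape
(29, 29)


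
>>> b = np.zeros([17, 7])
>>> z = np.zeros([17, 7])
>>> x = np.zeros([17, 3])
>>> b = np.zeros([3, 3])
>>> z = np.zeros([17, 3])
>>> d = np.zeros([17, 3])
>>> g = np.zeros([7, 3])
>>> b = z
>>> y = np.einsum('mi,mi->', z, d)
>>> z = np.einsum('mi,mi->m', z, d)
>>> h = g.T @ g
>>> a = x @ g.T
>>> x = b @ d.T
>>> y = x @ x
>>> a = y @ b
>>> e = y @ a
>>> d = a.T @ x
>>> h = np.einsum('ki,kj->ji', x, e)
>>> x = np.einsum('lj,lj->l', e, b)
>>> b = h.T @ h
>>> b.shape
(17, 17)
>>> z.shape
(17,)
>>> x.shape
(17,)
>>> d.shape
(3, 17)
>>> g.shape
(7, 3)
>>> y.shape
(17, 17)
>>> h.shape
(3, 17)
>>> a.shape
(17, 3)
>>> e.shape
(17, 3)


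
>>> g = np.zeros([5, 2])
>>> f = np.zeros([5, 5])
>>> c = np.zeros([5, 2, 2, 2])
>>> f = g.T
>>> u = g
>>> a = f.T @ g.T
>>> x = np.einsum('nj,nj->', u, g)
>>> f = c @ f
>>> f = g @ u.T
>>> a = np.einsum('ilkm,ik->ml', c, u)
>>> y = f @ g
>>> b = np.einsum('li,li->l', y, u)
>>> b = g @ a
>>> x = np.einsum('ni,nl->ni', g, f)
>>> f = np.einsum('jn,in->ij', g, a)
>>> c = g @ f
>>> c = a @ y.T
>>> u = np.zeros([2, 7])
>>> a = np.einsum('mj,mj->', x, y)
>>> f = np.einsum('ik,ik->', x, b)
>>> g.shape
(5, 2)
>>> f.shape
()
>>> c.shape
(2, 5)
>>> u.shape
(2, 7)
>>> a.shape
()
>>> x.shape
(5, 2)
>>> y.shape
(5, 2)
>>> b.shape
(5, 2)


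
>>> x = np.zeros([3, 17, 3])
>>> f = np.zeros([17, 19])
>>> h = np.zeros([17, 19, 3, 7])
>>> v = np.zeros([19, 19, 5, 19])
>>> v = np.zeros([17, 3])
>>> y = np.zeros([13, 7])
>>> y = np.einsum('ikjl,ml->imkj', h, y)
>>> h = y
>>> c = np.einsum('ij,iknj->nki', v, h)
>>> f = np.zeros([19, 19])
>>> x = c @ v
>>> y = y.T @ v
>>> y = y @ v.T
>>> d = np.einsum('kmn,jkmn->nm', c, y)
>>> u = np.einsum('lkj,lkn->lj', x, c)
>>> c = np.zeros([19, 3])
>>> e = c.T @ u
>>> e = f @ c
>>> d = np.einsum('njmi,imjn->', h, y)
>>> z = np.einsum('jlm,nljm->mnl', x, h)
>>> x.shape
(19, 13, 3)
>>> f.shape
(19, 19)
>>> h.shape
(17, 13, 19, 3)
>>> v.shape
(17, 3)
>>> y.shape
(3, 19, 13, 17)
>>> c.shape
(19, 3)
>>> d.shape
()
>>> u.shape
(19, 3)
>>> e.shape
(19, 3)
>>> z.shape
(3, 17, 13)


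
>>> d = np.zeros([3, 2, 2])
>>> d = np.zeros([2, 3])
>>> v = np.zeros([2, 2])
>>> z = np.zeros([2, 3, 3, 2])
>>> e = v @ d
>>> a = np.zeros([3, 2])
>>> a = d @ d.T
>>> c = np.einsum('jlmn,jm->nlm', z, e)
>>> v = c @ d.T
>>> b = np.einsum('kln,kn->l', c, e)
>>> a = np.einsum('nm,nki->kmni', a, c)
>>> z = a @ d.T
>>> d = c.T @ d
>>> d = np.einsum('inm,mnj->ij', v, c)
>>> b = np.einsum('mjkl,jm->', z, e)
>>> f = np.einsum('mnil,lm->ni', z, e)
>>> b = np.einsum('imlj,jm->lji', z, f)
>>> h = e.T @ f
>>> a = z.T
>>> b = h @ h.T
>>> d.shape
(2, 3)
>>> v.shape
(2, 3, 2)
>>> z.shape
(3, 2, 2, 2)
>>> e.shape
(2, 3)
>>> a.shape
(2, 2, 2, 3)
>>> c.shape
(2, 3, 3)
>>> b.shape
(3, 3)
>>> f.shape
(2, 2)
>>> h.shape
(3, 2)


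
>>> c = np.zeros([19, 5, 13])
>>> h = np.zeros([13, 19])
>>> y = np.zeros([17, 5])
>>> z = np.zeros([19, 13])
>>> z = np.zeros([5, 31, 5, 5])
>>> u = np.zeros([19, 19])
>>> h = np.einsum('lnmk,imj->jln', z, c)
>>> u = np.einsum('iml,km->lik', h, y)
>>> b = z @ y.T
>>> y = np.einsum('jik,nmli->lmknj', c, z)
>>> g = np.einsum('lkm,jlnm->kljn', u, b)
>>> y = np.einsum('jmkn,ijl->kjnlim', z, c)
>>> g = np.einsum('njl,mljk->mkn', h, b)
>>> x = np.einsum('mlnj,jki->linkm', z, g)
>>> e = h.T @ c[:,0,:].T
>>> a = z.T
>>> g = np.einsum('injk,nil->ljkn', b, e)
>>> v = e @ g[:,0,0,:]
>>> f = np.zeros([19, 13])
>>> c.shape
(19, 5, 13)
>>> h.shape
(13, 5, 31)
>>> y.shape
(5, 5, 5, 13, 19, 31)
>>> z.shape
(5, 31, 5, 5)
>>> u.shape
(31, 13, 17)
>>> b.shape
(5, 31, 5, 17)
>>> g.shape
(19, 5, 17, 31)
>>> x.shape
(31, 13, 5, 17, 5)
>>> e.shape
(31, 5, 19)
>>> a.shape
(5, 5, 31, 5)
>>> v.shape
(31, 5, 31)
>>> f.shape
(19, 13)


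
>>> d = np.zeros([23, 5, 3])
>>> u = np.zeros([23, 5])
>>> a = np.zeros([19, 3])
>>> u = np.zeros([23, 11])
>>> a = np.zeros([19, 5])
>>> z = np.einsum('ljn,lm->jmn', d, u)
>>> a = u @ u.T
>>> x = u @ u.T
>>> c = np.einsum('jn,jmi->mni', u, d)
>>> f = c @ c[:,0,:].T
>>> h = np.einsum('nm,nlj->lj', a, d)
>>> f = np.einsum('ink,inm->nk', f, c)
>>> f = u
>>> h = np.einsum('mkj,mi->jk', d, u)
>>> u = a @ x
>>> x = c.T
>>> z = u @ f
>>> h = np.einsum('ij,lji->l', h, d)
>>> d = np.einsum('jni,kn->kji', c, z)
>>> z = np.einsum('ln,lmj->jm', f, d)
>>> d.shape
(23, 5, 3)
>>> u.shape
(23, 23)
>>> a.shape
(23, 23)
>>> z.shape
(3, 5)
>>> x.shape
(3, 11, 5)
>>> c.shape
(5, 11, 3)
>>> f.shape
(23, 11)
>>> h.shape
(23,)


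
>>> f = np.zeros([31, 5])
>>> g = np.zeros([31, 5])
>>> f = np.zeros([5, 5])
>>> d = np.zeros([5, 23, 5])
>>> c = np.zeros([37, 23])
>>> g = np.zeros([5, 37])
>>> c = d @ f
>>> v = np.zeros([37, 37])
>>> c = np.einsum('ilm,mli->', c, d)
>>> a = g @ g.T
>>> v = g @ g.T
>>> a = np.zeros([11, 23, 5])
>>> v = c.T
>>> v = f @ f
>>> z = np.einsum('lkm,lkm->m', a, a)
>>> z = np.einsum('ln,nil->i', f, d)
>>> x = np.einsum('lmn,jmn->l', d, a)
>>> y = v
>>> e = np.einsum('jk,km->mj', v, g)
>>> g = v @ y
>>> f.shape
(5, 5)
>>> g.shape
(5, 5)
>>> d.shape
(5, 23, 5)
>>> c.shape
()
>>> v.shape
(5, 5)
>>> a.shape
(11, 23, 5)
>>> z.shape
(23,)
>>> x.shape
(5,)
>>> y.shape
(5, 5)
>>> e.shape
(37, 5)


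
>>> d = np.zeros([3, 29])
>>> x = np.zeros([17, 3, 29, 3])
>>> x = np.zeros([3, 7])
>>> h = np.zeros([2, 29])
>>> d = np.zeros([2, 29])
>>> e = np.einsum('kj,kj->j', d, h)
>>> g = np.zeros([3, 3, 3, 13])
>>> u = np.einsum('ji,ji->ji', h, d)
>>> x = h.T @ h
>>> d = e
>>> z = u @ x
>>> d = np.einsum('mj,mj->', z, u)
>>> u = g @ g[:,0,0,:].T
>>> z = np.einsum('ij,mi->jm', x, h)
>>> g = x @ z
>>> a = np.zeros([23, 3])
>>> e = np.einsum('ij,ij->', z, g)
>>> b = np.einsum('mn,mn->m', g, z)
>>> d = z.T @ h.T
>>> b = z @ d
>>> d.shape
(2, 2)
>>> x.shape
(29, 29)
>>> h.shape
(2, 29)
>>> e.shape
()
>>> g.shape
(29, 2)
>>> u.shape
(3, 3, 3, 3)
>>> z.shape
(29, 2)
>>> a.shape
(23, 3)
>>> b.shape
(29, 2)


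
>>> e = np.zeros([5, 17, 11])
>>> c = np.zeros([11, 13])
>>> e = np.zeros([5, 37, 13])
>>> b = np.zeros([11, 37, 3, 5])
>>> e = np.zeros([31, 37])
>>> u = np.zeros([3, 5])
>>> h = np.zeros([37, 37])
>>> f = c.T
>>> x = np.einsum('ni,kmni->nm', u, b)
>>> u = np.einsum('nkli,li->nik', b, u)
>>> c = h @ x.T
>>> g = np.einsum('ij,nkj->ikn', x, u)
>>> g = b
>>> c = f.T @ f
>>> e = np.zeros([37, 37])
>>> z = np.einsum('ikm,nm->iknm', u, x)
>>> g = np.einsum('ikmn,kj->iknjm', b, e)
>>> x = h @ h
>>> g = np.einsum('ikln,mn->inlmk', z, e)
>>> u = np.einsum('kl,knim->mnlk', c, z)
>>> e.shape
(37, 37)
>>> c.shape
(11, 11)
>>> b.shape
(11, 37, 3, 5)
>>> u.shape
(37, 5, 11, 11)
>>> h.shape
(37, 37)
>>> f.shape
(13, 11)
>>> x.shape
(37, 37)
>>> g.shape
(11, 37, 3, 37, 5)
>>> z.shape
(11, 5, 3, 37)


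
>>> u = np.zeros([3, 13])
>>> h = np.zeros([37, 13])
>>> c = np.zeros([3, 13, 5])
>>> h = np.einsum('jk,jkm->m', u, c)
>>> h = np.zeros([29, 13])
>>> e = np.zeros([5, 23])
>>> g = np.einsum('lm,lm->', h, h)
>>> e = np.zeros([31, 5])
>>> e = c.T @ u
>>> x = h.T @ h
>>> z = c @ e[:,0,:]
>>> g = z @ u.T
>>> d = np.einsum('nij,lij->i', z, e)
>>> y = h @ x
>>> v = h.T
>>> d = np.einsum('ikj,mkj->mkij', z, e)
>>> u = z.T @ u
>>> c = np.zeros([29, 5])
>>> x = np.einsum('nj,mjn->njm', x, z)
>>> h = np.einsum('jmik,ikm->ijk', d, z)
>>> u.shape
(13, 13, 13)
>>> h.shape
(3, 5, 13)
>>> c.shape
(29, 5)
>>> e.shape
(5, 13, 13)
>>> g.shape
(3, 13, 3)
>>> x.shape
(13, 13, 3)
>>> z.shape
(3, 13, 13)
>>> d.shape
(5, 13, 3, 13)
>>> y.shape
(29, 13)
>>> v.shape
(13, 29)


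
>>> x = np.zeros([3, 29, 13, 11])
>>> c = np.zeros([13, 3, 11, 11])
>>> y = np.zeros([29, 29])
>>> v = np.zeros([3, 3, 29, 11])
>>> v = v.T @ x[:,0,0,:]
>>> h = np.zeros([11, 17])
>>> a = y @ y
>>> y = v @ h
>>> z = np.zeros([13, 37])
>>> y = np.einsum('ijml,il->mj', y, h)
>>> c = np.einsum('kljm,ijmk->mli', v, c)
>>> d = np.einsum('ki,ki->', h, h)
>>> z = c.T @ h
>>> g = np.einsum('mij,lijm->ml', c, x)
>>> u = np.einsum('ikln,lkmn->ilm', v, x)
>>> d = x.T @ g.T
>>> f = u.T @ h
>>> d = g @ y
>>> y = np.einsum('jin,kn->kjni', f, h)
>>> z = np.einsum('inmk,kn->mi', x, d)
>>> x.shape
(3, 29, 13, 11)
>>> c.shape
(11, 29, 13)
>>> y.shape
(11, 13, 17, 3)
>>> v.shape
(11, 29, 3, 11)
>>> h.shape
(11, 17)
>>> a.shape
(29, 29)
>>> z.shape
(13, 3)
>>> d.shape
(11, 29)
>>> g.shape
(11, 3)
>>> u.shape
(11, 3, 13)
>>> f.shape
(13, 3, 17)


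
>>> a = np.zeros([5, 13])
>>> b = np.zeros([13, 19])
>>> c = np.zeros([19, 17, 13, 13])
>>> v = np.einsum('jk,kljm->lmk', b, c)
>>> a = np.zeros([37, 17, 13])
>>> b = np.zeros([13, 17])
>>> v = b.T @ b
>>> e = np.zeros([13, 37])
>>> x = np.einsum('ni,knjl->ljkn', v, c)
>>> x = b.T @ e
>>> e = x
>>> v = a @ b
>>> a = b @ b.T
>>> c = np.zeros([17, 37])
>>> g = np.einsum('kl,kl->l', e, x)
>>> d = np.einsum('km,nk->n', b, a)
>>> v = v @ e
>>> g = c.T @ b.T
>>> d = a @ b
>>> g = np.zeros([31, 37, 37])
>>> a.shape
(13, 13)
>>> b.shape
(13, 17)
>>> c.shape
(17, 37)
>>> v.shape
(37, 17, 37)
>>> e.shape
(17, 37)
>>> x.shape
(17, 37)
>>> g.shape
(31, 37, 37)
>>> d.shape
(13, 17)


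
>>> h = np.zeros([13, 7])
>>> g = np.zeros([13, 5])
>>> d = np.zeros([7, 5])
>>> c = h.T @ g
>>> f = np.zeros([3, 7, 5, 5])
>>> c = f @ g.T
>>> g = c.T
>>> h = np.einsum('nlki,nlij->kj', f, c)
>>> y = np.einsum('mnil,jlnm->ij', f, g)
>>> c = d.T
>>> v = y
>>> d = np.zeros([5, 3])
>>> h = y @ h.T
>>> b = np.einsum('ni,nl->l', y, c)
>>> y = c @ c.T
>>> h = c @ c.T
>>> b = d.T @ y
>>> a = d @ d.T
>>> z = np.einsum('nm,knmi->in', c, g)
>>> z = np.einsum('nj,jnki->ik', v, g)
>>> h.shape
(5, 5)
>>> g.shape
(13, 5, 7, 3)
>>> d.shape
(5, 3)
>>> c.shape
(5, 7)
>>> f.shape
(3, 7, 5, 5)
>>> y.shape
(5, 5)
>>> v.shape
(5, 13)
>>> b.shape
(3, 5)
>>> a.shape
(5, 5)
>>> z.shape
(3, 7)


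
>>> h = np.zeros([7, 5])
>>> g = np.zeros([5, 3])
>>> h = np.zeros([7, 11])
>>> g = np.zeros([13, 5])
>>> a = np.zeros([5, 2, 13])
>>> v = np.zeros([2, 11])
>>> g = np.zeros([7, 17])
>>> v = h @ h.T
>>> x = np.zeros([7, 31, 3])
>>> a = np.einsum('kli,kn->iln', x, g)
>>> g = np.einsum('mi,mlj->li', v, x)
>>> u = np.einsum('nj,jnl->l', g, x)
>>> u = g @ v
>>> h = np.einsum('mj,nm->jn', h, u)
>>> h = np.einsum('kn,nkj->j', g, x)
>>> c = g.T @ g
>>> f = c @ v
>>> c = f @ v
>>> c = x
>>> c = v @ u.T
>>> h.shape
(3,)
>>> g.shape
(31, 7)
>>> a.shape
(3, 31, 17)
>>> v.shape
(7, 7)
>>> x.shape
(7, 31, 3)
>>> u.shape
(31, 7)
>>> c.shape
(7, 31)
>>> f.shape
(7, 7)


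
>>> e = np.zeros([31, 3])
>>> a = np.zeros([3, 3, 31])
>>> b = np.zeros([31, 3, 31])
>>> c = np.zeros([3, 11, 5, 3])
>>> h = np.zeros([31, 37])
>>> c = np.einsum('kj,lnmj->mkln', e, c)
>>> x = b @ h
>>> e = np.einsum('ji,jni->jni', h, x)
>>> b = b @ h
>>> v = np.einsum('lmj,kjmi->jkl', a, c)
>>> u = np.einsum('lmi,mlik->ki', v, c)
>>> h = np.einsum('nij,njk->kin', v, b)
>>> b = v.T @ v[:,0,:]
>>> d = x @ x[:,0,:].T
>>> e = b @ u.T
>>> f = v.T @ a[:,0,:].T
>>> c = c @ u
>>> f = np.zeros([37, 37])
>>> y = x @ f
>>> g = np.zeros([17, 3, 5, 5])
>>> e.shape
(3, 5, 11)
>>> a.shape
(3, 3, 31)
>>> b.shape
(3, 5, 3)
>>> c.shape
(5, 31, 3, 3)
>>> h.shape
(37, 5, 31)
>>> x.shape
(31, 3, 37)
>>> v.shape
(31, 5, 3)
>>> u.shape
(11, 3)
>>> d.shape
(31, 3, 31)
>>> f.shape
(37, 37)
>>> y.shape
(31, 3, 37)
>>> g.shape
(17, 3, 5, 5)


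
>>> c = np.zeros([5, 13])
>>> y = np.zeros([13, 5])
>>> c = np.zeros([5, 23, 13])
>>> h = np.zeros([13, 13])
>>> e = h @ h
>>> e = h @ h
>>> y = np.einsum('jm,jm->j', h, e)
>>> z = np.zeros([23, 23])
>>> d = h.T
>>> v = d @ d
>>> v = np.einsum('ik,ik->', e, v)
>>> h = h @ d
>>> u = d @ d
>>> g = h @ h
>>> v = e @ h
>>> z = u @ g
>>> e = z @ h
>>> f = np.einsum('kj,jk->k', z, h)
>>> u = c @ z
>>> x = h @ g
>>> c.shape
(5, 23, 13)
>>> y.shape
(13,)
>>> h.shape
(13, 13)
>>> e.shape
(13, 13)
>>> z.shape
(13, 13)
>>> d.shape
(13, 13)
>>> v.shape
(13, 13)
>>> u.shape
(5, 23, 13)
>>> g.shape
(13, 13)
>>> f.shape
(13,)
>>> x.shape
(13, 13)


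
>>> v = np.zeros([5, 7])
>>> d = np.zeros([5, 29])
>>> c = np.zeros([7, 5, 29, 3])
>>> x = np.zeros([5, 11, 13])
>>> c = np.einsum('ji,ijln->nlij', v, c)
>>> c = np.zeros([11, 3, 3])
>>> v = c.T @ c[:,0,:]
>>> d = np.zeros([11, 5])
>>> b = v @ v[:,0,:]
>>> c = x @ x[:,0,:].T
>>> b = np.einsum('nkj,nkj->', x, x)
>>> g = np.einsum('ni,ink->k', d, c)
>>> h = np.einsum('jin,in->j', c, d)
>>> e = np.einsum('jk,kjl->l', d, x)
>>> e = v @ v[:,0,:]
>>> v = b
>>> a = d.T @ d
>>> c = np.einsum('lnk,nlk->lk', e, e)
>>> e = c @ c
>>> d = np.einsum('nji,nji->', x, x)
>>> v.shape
()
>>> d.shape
()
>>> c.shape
(3, 3)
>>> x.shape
(5, 11, 13)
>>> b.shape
()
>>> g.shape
(5,)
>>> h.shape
(5,)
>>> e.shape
(3, 3)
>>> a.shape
(5, 5)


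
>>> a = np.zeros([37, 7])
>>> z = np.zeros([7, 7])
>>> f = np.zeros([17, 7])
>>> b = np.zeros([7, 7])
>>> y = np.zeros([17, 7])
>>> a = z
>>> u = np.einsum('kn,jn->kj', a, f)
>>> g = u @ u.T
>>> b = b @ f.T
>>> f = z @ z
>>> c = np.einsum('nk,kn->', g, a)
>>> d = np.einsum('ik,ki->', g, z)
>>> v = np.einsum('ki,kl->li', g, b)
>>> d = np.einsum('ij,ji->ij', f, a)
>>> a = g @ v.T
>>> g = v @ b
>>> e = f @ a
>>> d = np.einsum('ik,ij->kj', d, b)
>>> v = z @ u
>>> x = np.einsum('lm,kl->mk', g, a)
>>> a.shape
(7, 17)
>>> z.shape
(7, 7)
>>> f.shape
(7, 7)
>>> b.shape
(7, 17)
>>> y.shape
(17, 7)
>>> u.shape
(7, 17)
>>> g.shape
(17, 17)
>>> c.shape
()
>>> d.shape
(7, 17)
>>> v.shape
(7, 17)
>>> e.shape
(7, 17)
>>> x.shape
(17, 7)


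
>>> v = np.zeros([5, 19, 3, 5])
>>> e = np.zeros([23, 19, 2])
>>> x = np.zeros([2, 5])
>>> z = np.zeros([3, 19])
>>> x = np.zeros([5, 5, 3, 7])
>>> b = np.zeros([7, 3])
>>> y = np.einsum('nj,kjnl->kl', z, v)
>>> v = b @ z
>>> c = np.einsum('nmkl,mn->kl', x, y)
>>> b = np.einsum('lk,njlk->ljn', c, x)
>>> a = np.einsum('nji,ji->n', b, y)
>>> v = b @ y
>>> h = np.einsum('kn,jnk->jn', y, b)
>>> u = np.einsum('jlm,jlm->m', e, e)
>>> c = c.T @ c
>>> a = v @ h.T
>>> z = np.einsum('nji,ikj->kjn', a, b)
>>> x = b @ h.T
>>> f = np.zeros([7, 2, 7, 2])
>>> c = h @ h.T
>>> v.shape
(3, 5, 5)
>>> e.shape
(23, 19, 2)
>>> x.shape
(3, 5, 3)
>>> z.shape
(5, 5, 3)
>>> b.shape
(3, 5, 5)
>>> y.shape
(5, 5)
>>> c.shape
(3, 3)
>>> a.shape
(3, 5, 3)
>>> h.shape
(3, 5)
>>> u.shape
(2,)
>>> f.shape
(7, 2, 7, 2)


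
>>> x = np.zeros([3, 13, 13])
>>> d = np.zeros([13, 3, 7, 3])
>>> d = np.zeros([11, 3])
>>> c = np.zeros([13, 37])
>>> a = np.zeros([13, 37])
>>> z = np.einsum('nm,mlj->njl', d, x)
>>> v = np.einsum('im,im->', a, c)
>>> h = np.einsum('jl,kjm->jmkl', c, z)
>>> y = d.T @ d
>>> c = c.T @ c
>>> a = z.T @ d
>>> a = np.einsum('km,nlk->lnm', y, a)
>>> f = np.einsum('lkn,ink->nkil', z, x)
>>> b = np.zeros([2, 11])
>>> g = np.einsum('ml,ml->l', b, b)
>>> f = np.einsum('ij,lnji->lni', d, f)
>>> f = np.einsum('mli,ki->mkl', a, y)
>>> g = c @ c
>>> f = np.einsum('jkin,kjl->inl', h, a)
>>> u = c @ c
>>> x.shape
(3, 13, 13)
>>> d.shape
(11, 3)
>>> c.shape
(37, 37)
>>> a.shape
(13, 13, 3)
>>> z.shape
(11, 13, 13)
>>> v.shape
()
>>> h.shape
(13, 13, 11, 37)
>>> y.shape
(3, 3)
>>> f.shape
(11, 37, 3)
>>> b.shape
(2, 11)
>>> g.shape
(37, 37)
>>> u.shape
(37, 37)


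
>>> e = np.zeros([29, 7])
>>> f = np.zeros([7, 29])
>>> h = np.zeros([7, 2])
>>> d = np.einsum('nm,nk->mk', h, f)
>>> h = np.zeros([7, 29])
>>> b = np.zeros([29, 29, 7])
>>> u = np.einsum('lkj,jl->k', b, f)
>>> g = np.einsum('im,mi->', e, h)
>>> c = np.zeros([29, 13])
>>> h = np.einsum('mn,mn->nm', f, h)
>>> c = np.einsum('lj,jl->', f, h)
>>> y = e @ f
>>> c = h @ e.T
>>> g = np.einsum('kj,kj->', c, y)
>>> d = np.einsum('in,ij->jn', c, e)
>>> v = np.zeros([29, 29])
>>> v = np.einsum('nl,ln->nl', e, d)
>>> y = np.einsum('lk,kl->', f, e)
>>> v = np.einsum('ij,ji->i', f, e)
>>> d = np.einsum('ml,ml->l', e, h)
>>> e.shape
(29, 7)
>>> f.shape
(7, 29)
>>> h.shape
(29, 7)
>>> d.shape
(7,)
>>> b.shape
(29, 29, 7)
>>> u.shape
(29,)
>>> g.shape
()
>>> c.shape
(29, 29)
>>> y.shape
()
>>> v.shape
(7,)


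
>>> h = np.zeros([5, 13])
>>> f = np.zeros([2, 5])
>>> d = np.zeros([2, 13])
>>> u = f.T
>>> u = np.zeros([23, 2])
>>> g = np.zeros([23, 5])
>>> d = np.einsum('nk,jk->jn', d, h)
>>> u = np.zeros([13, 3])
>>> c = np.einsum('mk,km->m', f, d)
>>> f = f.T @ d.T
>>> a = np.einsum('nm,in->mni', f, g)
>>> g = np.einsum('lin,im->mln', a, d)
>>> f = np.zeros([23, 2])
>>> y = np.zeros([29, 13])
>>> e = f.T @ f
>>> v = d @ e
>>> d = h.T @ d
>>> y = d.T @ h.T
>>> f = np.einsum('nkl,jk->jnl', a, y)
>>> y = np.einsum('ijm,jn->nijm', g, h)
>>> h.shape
(5, 13)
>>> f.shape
(2, 5, 23)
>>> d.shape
(13, 2)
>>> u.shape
(13, 3)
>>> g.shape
(2, 5, 23)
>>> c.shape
(2,)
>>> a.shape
(5, 5, 23)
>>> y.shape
(13, 2, 5, 23)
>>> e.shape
(2, 2)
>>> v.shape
(5, 2)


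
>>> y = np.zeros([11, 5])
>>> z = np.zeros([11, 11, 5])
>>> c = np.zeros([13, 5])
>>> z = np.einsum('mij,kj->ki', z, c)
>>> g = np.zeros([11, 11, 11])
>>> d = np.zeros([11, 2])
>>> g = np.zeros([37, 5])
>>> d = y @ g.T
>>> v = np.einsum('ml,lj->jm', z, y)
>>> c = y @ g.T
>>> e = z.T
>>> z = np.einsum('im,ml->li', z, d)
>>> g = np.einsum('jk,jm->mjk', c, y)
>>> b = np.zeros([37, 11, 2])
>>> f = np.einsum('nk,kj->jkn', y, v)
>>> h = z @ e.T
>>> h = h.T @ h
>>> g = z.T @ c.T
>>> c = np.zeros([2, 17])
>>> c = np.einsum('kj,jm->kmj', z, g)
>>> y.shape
(11, 5)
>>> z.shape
(37, 13)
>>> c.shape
(37, 11, 13)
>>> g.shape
(13, 11)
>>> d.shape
(11, 37)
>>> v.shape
(5, 13)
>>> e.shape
(11, 13)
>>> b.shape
(37, 11, 2)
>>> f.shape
(13, 5, 11)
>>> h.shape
(11, 11)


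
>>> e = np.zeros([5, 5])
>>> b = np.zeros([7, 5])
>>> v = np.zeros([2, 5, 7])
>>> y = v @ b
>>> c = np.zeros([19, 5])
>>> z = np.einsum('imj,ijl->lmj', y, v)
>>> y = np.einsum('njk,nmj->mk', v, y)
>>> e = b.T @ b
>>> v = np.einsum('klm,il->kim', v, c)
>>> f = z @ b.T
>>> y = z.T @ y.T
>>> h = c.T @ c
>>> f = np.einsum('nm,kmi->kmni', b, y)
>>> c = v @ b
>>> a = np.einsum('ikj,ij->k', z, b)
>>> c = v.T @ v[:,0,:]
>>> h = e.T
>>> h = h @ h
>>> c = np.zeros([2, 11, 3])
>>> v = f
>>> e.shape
(5, 5)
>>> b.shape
(7, 5)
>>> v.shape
(5, 5, 7, 5)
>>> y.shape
(5, 5, 5)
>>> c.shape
(2, 11, 3)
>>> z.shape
(7, 5, 5)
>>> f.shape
(5, 5, 7, 5)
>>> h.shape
(5, 5)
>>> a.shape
(5,)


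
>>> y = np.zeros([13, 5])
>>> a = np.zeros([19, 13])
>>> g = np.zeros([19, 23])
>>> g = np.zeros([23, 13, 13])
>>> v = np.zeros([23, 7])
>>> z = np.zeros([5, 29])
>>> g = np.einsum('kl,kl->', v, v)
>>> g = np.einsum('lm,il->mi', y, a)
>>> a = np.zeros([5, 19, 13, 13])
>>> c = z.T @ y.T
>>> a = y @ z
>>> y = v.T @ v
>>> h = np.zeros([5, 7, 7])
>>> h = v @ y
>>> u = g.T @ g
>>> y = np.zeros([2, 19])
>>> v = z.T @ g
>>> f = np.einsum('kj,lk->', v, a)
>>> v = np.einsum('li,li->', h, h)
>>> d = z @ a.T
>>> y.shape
(2, 19)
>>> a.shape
(13, 29)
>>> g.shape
(5, 19)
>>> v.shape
()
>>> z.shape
(5, 29)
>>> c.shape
(29, 13)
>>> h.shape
(23, 7)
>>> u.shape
(19, 19)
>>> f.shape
()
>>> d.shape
(5, 13)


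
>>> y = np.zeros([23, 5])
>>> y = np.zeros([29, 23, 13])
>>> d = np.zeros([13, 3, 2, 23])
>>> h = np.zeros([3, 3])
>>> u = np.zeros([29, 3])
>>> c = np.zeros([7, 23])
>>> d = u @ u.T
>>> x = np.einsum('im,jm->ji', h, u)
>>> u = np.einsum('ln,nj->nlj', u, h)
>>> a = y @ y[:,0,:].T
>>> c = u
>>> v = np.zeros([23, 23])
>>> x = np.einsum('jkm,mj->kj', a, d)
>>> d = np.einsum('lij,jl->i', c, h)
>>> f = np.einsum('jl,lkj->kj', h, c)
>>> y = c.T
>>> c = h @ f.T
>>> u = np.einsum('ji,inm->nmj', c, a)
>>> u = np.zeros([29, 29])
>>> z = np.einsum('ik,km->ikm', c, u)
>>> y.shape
(3, 29, 3)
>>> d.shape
(29,)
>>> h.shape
(3, 3)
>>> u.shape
(29, 29)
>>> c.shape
(3, 29)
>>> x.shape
(23, 29)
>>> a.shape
(29, 23, 29)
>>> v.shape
(23, 23)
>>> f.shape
(29, 3)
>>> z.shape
(3, 29, 29)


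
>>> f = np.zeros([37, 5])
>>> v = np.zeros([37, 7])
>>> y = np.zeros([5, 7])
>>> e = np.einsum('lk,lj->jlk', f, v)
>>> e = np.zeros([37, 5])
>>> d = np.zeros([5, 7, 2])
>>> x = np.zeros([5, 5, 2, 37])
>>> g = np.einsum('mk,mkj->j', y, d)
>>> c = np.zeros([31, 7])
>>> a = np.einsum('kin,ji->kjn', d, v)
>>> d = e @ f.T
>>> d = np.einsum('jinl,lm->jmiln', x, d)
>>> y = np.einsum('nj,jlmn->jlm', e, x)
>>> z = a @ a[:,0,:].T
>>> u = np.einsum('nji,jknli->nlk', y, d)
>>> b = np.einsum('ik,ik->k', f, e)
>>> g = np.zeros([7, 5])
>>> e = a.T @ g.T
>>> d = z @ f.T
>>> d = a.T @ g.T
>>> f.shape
(37, 5)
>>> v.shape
(37, 7)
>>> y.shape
(5, 5, 2)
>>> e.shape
(2, 37, 7)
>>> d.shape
(2, 37, 7)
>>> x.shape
(5, 5, 2, 37)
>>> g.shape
(7, 5)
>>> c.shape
(31, 7)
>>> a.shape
(5, 37, 2)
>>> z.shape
(5, 37, 5)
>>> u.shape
(5, 37, 37)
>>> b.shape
(5,)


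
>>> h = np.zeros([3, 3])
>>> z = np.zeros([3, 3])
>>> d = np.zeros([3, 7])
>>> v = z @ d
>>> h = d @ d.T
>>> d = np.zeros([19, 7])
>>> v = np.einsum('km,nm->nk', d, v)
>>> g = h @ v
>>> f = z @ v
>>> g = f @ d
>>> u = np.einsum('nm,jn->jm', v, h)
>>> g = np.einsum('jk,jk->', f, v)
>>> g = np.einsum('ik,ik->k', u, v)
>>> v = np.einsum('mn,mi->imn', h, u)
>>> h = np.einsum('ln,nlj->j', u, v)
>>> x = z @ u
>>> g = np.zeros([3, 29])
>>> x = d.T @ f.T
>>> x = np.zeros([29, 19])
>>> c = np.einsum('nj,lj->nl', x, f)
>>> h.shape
(3,)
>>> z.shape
(3, 3)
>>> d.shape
(19, 7)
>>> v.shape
(19, 3, 3)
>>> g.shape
(3, 29)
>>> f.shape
(3, 19)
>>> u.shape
(3, 19)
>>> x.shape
(29, 19)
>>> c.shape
(29, 3)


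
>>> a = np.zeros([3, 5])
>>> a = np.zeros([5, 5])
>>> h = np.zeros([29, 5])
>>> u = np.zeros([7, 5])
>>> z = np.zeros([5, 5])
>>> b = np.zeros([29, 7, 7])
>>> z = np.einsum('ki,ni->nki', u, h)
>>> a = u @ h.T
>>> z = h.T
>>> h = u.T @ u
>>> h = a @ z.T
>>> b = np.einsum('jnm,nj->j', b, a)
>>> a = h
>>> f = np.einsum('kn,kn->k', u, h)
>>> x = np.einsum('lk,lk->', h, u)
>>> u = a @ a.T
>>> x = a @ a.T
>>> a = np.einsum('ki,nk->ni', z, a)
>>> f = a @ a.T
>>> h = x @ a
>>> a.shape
(7, 29)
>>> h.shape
(7, 29)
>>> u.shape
(7, 7)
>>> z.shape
(5, 29)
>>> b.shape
(29,)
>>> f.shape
(7, 7)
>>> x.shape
(7, 7)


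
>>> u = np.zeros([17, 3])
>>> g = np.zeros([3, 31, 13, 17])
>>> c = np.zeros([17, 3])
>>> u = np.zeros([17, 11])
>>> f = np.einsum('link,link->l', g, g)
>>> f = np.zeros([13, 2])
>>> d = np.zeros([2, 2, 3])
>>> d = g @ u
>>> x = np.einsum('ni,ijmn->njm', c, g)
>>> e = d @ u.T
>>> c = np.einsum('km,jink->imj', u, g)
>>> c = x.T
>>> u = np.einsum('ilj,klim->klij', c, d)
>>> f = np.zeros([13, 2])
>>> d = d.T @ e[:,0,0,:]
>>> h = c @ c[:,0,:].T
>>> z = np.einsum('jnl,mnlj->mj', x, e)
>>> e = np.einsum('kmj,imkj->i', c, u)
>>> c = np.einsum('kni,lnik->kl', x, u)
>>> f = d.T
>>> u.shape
(3, 31, 13, 17)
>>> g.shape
(3, 31, 13, 17)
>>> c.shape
(17, 3)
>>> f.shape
(17, 31, 13, 11)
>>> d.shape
(11, 13, 31, 17)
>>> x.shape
(17, 31, 13)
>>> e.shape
(3,)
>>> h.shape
(13, 31, 13)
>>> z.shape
(3, 17)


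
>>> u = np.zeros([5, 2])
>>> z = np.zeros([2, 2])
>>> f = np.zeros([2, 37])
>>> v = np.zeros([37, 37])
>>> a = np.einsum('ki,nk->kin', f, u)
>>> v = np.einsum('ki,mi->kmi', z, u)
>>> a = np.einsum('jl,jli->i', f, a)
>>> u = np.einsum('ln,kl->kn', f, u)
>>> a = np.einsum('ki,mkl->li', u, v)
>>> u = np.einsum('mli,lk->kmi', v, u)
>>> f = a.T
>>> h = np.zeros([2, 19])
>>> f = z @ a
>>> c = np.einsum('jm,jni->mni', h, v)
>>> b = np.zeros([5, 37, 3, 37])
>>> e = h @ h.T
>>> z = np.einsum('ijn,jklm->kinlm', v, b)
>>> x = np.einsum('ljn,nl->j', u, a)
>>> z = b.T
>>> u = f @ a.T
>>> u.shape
(2, 2)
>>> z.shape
(37, 3, 37, 5)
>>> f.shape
(2, 37)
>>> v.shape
(2, 5, 2)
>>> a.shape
(2, 37)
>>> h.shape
(2, 19)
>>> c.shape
(19, 5, 2)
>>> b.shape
(5, 37, 3, 37)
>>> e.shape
(2, 2)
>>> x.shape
(2,)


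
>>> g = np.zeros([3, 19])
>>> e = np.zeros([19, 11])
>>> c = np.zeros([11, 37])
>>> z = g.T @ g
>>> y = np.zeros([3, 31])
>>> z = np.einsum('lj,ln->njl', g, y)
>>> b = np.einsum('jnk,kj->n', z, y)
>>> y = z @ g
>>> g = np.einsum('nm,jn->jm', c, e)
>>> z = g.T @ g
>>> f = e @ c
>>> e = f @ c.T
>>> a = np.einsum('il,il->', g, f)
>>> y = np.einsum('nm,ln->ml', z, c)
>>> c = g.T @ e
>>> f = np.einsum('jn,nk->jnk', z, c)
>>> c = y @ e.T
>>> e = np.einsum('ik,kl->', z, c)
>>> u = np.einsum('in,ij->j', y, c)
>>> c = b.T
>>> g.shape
(19, 37)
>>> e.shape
()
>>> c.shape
(19,)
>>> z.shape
(37, 37)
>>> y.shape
(37, 11)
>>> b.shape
(19,)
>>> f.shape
(37, 37, 11)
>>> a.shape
()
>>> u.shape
(19,)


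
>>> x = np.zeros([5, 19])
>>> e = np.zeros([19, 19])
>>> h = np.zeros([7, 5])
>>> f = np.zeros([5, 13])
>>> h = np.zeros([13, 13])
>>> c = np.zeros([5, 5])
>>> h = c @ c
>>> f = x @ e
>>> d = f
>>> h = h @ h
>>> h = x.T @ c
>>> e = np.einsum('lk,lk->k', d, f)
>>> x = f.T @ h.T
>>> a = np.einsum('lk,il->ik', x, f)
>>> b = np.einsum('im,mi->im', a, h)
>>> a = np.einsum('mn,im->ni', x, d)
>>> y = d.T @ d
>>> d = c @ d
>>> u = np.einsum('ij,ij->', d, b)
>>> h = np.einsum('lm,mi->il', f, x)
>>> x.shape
(19, 19)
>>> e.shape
(19,)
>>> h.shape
(19, 5)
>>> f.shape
(5, 19)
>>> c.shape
(5, 5)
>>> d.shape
(5, 19)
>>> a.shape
(19, 5)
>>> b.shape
(5, 19)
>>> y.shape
(19, 19)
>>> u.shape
()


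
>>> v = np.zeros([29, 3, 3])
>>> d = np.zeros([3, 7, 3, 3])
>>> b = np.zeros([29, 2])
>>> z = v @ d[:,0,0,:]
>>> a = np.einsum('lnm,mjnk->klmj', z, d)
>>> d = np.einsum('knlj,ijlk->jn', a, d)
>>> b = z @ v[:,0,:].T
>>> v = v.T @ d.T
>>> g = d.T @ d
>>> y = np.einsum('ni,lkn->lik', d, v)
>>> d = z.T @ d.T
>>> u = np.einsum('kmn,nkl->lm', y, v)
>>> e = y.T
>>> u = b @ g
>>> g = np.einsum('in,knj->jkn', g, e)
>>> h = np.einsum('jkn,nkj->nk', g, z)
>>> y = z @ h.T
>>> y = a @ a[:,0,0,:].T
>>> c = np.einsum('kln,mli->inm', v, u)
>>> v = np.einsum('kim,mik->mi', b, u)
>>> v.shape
(29, 3)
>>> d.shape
(3, 3, 7)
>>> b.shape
(29, 3, 29)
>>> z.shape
(29, 3, 3)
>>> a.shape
(3, 29, 3, 7)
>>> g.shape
(3, 3, 29)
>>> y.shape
(3, 29, 3, 3)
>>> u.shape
(29, 3, 29)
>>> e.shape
(3, 29, 3)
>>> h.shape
(29, 3)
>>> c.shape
(29, 7, 29)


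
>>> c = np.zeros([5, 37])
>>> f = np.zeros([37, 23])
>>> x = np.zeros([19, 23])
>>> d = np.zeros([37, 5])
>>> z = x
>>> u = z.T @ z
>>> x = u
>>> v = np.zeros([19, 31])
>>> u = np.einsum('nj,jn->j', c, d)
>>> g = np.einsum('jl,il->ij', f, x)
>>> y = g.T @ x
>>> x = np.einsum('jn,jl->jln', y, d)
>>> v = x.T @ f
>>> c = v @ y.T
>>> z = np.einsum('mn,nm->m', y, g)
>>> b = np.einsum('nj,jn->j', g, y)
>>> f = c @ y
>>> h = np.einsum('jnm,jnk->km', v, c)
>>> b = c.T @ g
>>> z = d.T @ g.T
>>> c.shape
(23, 5, 37)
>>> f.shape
(23, 5, 23)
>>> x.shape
(37, 5, 23)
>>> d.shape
(37, 5)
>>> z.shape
(5, 23)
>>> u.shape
(37,)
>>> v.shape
(23, 5, 23)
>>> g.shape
(23, 37)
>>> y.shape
(37, 23)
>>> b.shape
(37, 5, 37)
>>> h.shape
(37, 23)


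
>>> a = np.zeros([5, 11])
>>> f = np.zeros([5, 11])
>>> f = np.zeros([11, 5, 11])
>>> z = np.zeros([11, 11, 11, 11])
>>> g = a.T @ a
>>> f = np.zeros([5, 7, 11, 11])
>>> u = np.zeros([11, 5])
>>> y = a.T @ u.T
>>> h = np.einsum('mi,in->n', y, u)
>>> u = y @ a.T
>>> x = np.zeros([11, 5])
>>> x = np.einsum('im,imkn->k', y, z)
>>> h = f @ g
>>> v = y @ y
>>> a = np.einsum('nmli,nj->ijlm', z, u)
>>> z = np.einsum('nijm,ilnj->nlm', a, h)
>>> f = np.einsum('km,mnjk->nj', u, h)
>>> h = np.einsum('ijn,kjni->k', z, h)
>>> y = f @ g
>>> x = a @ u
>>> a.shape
(11, 5, 11, 11)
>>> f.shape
(7, 11)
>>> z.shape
(11, 7, 11)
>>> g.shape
(11, 11)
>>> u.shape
(11, 5)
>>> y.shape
(7, 11)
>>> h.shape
(5,)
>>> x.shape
(11, 5, 11, 5)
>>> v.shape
(11, 11)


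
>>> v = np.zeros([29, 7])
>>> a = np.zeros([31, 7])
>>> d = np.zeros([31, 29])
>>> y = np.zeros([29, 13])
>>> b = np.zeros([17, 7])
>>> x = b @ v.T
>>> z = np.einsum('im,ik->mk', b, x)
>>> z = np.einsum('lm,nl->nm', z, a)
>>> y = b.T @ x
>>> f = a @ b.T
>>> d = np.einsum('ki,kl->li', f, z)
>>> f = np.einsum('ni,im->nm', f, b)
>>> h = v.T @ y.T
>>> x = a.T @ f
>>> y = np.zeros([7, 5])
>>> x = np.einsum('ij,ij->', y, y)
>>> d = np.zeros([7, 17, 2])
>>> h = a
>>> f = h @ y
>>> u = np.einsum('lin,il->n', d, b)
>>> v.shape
(29, 7)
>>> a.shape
(31, 7)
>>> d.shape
(7, 17, 2)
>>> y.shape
(7, 5)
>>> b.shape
(17, 7)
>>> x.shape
()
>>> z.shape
(31, 29)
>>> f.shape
(31, 5)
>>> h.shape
(31, 7)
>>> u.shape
(2,)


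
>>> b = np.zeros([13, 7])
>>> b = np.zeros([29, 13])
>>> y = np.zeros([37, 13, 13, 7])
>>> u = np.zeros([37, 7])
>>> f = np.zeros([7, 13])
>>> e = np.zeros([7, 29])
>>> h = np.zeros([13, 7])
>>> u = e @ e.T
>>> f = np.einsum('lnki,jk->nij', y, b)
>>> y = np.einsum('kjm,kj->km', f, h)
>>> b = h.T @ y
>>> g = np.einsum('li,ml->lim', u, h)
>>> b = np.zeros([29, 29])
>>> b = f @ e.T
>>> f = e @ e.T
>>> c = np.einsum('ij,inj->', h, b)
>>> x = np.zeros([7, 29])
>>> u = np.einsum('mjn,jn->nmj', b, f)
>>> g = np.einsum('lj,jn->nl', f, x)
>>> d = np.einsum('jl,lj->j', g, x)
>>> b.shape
(13, 7, 7)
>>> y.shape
(13, 29)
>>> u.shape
(7, 13, 7)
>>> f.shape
(7, 7)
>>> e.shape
(7, 29)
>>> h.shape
(13, 7)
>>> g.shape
(29, 7)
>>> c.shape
()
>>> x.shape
(7, 29)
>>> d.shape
(29,)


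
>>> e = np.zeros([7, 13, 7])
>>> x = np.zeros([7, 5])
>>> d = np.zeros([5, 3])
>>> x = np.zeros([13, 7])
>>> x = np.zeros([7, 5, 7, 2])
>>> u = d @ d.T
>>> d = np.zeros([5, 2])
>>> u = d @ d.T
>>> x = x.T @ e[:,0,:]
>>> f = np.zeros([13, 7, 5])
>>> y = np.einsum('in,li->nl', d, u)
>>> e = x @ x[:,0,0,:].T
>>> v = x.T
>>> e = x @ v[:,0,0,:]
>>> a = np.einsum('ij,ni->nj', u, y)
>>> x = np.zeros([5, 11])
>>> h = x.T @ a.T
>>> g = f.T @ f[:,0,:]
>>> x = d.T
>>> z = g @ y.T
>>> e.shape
(2, 7, 5, 2)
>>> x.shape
(2, 5)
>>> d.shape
(5, 2)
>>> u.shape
(5, 5)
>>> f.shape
(13, 7, 5)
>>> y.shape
(2, 5)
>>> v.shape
(7, 5, 7, 2)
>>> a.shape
(2, 5)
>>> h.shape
(11, 2)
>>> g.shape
(5, 7, 5)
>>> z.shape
(5, 7, 2)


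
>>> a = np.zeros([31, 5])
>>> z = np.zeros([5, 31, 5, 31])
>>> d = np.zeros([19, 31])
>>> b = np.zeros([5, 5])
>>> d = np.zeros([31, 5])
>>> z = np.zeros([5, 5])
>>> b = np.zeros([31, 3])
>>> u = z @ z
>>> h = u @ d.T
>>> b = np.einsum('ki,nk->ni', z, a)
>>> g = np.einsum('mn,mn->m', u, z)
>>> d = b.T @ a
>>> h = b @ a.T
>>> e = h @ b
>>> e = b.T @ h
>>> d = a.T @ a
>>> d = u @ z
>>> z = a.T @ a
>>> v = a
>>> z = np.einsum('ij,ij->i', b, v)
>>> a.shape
(31, 5)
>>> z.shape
(31,)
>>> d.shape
(5, 5)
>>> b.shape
(31, 5)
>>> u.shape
(5, 5)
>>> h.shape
(31, 31)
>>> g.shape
(5,)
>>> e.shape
(5, 31)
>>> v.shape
(31, 5)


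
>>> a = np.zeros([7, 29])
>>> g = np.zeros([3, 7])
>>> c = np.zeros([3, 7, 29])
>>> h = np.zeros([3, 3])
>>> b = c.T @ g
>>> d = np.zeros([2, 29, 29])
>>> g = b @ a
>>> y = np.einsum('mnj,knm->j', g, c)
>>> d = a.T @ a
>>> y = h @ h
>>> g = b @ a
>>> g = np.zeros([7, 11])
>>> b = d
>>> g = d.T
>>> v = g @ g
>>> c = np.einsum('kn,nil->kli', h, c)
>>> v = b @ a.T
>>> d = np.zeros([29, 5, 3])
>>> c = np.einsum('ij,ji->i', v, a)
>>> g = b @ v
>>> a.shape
(7, 29)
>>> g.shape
(29, 7)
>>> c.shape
(29,)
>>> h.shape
(3, 3)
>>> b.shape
(29, 29)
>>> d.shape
(29, 5, 3)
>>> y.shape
(3, 3)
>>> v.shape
(29, 7)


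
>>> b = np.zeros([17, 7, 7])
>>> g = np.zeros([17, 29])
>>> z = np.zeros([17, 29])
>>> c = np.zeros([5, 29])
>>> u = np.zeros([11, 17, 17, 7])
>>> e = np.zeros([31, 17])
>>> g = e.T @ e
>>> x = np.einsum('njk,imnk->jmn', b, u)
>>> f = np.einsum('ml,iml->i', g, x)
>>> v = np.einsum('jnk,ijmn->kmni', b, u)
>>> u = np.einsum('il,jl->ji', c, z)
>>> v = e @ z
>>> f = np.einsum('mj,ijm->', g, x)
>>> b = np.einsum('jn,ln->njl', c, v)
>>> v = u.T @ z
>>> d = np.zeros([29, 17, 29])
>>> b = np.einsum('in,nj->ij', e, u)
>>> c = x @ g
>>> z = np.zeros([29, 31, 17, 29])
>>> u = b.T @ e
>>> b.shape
(31, 5)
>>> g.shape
(17, 17)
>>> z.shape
(29, 31, 17, 29)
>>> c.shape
(7, 17, 17)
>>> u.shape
(5, 17)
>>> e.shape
(31, 17)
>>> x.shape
(7, 17, 17)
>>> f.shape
()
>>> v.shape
(5, 29)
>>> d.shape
(29, 17, 29)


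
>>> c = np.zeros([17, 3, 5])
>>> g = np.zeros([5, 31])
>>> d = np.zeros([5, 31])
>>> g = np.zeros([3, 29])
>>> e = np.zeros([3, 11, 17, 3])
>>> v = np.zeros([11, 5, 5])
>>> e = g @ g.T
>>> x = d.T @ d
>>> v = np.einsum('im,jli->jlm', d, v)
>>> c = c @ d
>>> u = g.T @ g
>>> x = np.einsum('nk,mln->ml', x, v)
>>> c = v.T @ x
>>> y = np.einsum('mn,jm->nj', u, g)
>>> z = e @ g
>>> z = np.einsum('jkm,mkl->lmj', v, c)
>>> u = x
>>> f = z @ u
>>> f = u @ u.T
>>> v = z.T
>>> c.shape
(31, 5, 5)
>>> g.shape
(3, 29)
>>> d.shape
(5, 31)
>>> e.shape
(3, 3)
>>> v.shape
(11, 31, 5)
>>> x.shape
(11, 5)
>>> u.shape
(11, 5)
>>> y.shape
(29, 3)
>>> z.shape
(5, 31, 11)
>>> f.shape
(11, 11)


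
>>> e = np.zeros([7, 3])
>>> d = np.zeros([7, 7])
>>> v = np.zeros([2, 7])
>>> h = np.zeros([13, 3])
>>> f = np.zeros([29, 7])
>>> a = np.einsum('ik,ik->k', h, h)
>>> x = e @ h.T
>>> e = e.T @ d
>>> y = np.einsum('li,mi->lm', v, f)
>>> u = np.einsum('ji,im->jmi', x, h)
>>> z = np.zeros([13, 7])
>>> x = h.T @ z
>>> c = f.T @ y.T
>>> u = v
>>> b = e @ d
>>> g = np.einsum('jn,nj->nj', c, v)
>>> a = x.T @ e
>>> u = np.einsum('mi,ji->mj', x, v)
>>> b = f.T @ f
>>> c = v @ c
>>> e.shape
(3, 7)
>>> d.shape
(7, 7)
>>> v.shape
(2, 7)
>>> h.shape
(13, 3)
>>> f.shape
(29, 7)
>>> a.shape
(7, 7)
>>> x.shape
(3, 7)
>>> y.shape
(2, 29)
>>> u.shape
(3, 2)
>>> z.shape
(13, 7)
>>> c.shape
(2, 2)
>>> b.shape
(7, 7)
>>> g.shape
(2, 7)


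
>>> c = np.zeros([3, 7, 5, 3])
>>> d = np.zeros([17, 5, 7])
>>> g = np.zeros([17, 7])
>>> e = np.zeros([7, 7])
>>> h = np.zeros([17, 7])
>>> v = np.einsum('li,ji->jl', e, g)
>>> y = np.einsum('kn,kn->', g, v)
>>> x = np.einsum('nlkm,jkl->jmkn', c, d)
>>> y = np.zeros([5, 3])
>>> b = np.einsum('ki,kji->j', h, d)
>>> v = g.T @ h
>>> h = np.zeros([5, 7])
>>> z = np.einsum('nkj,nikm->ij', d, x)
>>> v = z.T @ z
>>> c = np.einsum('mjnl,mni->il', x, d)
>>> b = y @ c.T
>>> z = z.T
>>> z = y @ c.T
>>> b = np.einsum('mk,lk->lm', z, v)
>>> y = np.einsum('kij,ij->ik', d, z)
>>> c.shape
(7, 3)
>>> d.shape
(17, 5, 7)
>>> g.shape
(17, 7)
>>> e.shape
(7, 7)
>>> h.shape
(5, 7)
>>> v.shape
(7, 7)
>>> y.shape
(5, 17)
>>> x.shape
(17, 3, 5, 3)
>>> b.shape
(7, 5)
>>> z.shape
(5, 7)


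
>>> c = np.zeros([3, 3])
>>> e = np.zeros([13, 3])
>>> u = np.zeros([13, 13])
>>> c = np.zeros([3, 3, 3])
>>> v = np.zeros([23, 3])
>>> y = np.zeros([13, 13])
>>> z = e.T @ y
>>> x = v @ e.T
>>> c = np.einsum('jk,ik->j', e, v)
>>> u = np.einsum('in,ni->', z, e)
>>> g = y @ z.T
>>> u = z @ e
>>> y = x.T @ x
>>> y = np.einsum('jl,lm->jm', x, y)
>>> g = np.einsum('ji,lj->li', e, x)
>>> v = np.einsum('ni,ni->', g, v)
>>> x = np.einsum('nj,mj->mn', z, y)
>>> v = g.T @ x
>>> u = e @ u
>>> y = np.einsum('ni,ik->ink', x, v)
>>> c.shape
(13,)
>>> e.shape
(13, 3)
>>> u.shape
(13, 3)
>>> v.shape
(3, 3)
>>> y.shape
(3, 23, 3)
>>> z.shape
(3, 13)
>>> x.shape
(23, 3)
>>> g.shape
(23, 3)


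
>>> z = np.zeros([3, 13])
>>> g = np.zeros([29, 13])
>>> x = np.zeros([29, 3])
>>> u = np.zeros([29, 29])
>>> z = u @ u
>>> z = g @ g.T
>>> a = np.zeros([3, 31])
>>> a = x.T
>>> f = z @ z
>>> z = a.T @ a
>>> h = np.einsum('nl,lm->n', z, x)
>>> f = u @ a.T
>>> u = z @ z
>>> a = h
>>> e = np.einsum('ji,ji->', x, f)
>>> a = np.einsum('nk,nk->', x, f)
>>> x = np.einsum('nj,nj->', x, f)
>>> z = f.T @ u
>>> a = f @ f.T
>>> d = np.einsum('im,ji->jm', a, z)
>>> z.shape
(3, 29)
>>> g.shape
(29, 13)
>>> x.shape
()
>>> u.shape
(29, 29)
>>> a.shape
(29, 29)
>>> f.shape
(29, 3)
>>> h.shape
(29,)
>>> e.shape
()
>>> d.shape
(3, 29)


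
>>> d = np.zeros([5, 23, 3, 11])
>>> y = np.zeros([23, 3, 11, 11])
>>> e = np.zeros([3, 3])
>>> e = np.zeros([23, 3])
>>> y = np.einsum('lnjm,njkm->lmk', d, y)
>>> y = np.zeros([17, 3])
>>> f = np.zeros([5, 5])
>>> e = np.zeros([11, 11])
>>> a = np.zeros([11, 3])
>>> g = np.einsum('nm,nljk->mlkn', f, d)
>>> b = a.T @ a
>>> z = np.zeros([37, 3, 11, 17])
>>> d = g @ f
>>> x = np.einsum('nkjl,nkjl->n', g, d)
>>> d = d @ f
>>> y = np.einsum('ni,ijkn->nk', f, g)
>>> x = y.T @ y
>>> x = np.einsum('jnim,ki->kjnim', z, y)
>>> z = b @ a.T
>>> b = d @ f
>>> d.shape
(5, 23, 11, 5)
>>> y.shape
(5, 11)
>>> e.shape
(11, 11)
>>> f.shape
(5, 5)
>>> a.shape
(11, 3)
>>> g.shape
(5, 23, 11, 5)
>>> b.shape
(5, 23, 11, 5)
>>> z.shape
(3, 11)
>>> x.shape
(5, 37, 3, 11, 17)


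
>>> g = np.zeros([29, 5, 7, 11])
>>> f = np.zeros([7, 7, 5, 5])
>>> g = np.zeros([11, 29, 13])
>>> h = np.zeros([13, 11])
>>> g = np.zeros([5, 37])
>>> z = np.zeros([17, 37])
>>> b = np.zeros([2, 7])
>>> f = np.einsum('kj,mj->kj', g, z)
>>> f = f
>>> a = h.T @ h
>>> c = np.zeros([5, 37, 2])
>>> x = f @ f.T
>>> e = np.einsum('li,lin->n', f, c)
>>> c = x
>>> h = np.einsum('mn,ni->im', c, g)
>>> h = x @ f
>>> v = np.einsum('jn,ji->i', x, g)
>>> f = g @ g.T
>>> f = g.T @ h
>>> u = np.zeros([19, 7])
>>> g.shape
(5, 37)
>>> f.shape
(37, 37)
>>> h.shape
(5, 37)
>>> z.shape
(17, 37)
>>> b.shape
(2, 7)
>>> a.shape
(11, 11)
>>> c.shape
(5, 5)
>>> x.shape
(5, 5)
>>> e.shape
(2,)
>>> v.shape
(37,)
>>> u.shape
(19, 7)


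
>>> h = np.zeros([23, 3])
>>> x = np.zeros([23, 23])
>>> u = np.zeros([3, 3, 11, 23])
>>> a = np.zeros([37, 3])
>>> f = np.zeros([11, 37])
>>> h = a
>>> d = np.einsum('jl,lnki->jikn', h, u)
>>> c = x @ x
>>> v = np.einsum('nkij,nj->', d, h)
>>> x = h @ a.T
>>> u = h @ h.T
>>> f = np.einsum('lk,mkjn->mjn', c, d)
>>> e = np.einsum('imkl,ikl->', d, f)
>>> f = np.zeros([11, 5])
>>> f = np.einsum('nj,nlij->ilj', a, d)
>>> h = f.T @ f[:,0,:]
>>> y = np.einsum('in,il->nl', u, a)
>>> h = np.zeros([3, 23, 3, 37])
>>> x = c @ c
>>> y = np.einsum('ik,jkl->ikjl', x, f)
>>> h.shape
(3, 23, 3, 37)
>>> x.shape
(23, 23)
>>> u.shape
(37, 37)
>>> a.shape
(37, 3)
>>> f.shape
(11, 23, 3)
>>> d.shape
(37, 23, 11, 3)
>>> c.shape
(23, 23)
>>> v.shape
()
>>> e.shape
()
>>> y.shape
(23, 23, 11, 3)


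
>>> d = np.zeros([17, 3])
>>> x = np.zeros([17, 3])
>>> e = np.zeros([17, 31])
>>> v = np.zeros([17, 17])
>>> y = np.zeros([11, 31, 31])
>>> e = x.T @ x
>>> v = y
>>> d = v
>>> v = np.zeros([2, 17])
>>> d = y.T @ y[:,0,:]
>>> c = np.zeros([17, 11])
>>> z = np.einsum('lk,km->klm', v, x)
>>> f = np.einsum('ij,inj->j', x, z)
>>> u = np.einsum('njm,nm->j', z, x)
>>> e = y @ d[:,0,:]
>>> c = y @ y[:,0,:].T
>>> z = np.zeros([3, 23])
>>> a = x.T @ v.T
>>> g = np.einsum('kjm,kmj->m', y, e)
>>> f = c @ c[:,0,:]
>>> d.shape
(31, 31, 31)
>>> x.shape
(17, 3)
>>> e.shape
(11, 31, 31)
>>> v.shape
(2, 17)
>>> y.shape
(11, 31, 31)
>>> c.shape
(11, 31, 11)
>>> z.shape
(3, 23)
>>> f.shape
(11, 31, 11)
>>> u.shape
(2,)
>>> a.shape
(3, 2)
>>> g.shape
(31,)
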